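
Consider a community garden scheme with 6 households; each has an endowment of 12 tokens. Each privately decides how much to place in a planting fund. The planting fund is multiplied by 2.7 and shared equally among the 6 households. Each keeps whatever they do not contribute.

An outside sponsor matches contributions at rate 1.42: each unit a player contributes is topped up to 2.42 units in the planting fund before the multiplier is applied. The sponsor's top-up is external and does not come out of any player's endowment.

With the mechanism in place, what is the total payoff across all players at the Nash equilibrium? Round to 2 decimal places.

The effective private return per unit is now 2.7 × 2.42 / 6 = 1.0890 > 1, so every player's dominant strategy flips to full contribution.
At the Nash equilibrium everyone contributes 12. Group total payoff = 2.7 × 2.42 × 72 = 470.45.

470.45 tokens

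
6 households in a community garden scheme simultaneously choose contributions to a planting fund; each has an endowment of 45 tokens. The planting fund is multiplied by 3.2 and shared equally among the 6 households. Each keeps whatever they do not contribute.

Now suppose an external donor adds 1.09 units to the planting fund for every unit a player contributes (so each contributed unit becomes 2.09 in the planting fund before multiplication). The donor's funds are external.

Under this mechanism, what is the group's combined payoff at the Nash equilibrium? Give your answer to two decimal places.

1805.76 tokens

The effective private return per unit is now 3.2 × 2.09 / 6 = 1.1147 > 1, so every player's dominant strategy flips to full contribution.
At the Nash equilibrium everyone contributes 45. Group total payoff = 3.2 × 2.09 × 270 = 1805.76.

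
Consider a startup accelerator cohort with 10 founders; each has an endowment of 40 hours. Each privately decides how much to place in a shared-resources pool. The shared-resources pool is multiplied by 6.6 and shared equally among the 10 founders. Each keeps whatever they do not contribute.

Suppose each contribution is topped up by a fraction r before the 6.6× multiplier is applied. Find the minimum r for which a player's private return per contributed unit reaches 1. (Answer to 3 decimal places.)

With matching at rate r, one contributed unit becomes (1 + r) in the shared-resources pool and returns 6.6 × (1 + r) / 10 to the contributor.
Setting this equal to 1: 1 + r = 10/6.6 = 1.5152.
So the minimum matching rate is r = 1.5152 − 1 = 0.515.

0.515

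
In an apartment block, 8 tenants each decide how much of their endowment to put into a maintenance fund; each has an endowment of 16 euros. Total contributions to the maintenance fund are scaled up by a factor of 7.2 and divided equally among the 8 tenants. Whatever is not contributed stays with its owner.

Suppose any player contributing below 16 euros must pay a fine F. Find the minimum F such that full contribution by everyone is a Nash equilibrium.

1.60 euros

Given the others contribute fully, the best deviation is to contribute 0 (any partial contribution still incurs the fine and gives up units whose private return 0.9000 is below 1).
Deviating from 16 to 0 saves 16 euros but forfeits the deviator's share of the drop in the maintenance fund: 7.2/8 × 16 = 14.40.
So the deviation gain is 16 − 14.40 = 1.60, and the fine must be at least 1.60 euros to wipe it out.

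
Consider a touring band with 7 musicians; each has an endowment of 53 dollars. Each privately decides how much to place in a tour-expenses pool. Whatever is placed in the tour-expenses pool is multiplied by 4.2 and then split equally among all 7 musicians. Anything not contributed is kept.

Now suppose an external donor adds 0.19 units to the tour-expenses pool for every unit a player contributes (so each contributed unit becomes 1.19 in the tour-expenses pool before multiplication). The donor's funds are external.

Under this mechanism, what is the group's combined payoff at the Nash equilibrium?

The effective private return is 4.2 × 1.19 / 7 = 0.7140, which is still under 1, so the mechanism doesn't change anyone's dominant strategy: zero contribution.
At the Nash equilibrium no one contributes; group total payoff = 7 × 53 = 371.

371.00 dollars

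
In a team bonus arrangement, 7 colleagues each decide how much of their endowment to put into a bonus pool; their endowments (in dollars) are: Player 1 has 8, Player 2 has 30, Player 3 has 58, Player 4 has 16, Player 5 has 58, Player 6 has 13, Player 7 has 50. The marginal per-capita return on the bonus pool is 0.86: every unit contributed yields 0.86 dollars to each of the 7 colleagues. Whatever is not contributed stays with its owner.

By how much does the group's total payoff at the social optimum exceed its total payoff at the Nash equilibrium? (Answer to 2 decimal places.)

1169.66 dollars

The private return per contributed unit is 0.86 < 1 for everyone, so the Nash equilibrium is zero contribution and the group total is Σ E_j = 8 + 30 + 58 + 16 + 58 + 13 + 50 = 233.
Each contributed unit returns 6.020 to the group, so the social optimum is full contribution by everyone: group total = 6.020 × 233 = 1402.66.
Efficiency loss = (6.020 − 1) × 233 = 1169.66.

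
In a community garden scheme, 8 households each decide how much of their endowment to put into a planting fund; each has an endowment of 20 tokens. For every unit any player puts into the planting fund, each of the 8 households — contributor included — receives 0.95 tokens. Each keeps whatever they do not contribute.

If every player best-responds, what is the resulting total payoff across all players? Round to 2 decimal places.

The private return per contributed unit is 0.95 < 1, so contributing 0 is dominant for every player. At the Nash equilibrium everyone keeps their 20, and the group total is 8 × 20 = 160.

160.00 tokens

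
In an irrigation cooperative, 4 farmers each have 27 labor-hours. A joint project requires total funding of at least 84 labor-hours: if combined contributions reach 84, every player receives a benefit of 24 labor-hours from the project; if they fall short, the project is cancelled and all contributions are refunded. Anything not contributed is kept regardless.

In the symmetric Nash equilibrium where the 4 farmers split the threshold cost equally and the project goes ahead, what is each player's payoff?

30 labor-hours

Equal share of the threshold: 84/4 = 21.
At this profile no one gains by cutting their contribution: any cut drops the total below 84, the project is cancelled, contributions are refunded, and the deviator ends with 27, which is less than 27 − 21 + 24 = 30. Contributing more than 21 just wastes the excess. So contributing exactly 21 is a best response.
Each player's payoff: 27 − 21 + 24 = 30.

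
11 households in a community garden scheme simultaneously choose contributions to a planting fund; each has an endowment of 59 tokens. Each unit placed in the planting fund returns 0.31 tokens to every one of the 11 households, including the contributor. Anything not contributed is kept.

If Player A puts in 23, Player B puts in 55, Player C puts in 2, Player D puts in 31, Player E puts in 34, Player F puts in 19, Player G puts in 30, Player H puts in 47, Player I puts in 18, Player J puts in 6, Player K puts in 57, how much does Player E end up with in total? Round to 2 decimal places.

Total contributed: 23 + 55 + 2 + 31 + 34 + 19 + 30 + 47 + 18 + 6 + 57 = 322.
Each receives 0.31 × 322 = 99.82 from the planting fund.
Player E keeps 59 − 34 = 25, so Player E's payoff is 25 + 99.82 = 124.82.

124.82 tokens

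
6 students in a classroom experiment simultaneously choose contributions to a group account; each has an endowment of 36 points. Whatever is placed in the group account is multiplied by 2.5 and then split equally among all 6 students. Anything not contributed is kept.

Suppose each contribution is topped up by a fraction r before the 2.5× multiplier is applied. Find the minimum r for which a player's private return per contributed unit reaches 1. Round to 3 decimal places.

With matching at rate r, one contributed unit becomes (1 + r) in the group account and returns 2.5 × (1 + r) / 6 to the contributor.
Setting this equal to 1: 1 + r = 6/2.5 = 2.4000.
So the minimum matching rate is r = 2.4000 − 1 = 1.400.

1.400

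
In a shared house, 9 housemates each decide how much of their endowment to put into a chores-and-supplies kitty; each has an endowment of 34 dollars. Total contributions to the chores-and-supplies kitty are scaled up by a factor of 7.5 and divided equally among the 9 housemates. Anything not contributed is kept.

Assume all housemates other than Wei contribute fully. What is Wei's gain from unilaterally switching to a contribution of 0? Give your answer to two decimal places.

Switching from a contribution of 34 to 0 lets Wei keep an extra 34 dollars, but lowers the chores-and-supplies kitty by 34, which costs Wei their own share of that drop: 7.5/9 × 34 = 28.33.
Net gain = 34 − 28.33 = 5.67. The private return per contributed unit (0.8333) is below 1, so free-riding is indeed the best response regardless of what the others do.

5.67 dollars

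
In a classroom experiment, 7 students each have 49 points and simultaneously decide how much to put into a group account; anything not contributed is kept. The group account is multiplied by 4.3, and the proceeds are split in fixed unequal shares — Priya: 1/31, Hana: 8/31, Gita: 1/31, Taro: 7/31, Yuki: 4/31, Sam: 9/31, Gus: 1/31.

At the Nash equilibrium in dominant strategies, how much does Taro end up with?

Player j's private return per contributed unit is 4.3 × (j's share). Contributing is weakly dominant for j when that share is at least 1/4.3 = 0.2326, and contributing 0 is dominant otherwise.
Hana and Sam are above the threshold, contributing 49 each; the remaining 5 contribute 0. Total contributed: 98.
Taro keeps 49 and receives 4.3 × 98 × 7/31 = 95.15 from the group account, for a payoff of 144.15.

144.15 points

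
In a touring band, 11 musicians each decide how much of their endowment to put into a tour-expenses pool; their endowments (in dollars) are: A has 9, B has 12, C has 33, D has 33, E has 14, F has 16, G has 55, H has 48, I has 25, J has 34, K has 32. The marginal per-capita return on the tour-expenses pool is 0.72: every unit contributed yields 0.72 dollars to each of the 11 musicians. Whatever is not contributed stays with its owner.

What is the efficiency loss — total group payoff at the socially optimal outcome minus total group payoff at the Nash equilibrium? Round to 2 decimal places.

2152.12 dollars

The private return per contributed unit is 0.72 < 1 for everyone, so the Nash equilibrium is zero contribution and the group total is Σ E_j = 9 + 12 + 33 + 33 + 14 + 16 + 55 + 48 + 25 + 34 + 32 = 311.
Each contributed unit returns 7.920 to the group, so the social optimum is full contribution by everyone: group total = 7.920 × 311 = 2463.12.
Efficiency loss = (7.920 − 1) × 311 = 2152.12.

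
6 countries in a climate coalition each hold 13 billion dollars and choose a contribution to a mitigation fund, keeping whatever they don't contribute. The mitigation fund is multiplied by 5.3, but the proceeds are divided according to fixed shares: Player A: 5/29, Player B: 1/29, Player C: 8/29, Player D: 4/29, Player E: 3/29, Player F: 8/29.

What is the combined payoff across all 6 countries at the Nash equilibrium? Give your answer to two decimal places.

Each unit j contributes comes back to j as 5.3 × (j's share), so j prefers to contribute only if that share exceeds 1/5.3 = 0.1887; otherwise keeping the unit dominates.
Player C and Player F are above the threshold, contributing 13 each; the remaining 4 contribute 0. Total contributed: 26.
The mitigation fund pays out 5.3 × 26 = 137.80 in total (split across the unequal shares, but the aggregate is all that matters for the group sum).
The 4 free-riders keep 13 each, adding 52. Group total = 52 + 137.80 = 189.80.

189.80 billion dollars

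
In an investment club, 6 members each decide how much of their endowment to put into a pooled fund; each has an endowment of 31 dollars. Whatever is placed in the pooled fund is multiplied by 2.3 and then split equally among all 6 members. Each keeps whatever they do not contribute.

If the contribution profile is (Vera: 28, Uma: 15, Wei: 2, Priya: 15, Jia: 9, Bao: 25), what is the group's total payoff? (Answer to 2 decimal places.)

308.20 dollars

Total contributed: 28 + 15 + 2 + 15 + 9 + 25 = 94; total kept: 6 × 31 − 94 = 92.
The pooled fund pays out 2.3 × 94 = 216.20 in aggregate.
Group total = 92 + 216.20 = 308.20.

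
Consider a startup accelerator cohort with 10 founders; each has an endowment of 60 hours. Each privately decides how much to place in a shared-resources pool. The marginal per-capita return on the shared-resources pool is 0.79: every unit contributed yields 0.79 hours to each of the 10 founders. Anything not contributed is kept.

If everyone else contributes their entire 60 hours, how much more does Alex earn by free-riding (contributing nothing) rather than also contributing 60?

Switching from a contribution of 60 to 0 lets Alex keep an extra 60 hours, but lowers the shared-resources pool by 60, which costs Alex their own share of that drop: 0.79 × 60 = 47.40.
Net gain = 60 − 47.40 = 12.60. The private return per contributed unit (0.79) is below 1, so free-riding is indeed the best response regardless of what the others do.

12.60 hours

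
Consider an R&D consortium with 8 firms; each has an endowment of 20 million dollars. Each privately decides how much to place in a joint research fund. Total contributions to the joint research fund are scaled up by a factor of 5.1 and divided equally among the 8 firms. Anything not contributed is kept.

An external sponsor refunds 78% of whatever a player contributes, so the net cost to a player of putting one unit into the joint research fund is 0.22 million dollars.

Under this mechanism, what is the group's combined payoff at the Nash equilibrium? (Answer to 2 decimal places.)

940.80 million dollars

With the mechanism, a contributed unit returns (5.1/8) / 0.22 = 2.8977 per unit of net cost to the contributor — now above 1 — so contributing fully is weakly dominant for every player.
So the Nash equilibrium is full contribution by all 8; the group earns 8 × (20 × 0.78 + 5.1 × 20) = 940.80.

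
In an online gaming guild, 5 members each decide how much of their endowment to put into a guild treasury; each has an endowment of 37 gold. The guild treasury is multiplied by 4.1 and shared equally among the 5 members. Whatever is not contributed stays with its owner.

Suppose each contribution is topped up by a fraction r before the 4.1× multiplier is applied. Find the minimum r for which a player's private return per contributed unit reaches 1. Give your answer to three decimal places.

0.220

With matching at rate r, one contributed unit becomes (1 + r) in the guild treasury and returns 4.1 × (1 + r) / 5 to the contributor.
Setting this equal to 1: 1 + r = 5/4.1 = 1.2195.
So the minimum matching rate is r = 1.2195 − 1 = 0.220.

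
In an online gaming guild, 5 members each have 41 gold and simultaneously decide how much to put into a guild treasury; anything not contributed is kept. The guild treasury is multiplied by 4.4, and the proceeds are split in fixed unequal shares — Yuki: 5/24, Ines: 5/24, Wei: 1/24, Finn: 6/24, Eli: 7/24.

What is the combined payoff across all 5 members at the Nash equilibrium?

Each unit j contributes comes back to j as 4.4 × (j's share), so j prefers to contribute only if that share exceeds 1/4.4 = 0.2273; otherwise keeping the unit dominates.
Finn and Eli clear that bar, contributing 41 each; the remaining 3 contribute 0. Total contributed: 82.
The guild treasury pays out 4.4 × 82 = 360.80 in total (split across the unequal shares, but the aggregate is all that matters for the group sum).
The 3 free-riders keep 41 each, adding 123. Group total = 123 + 360.80 = 483.80.

483.80 gold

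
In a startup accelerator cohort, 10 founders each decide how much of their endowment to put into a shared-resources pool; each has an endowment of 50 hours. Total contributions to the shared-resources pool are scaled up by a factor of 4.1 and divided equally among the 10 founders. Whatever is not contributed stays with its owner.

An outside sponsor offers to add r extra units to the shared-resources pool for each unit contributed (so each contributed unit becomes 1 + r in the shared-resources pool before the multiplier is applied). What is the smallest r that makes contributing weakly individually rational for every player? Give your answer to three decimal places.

1.439

With matching at rate r, one contributed unit becomes (1 + r) in the shared-resources pool and returns 4.1 × (1 + r) / 10 to the contributor.
Setting this equal to 1: 1 + r = 10/4.1 = 2.4390.
So the minimum matching rate is r = 2.4390 − 1 = 1.439.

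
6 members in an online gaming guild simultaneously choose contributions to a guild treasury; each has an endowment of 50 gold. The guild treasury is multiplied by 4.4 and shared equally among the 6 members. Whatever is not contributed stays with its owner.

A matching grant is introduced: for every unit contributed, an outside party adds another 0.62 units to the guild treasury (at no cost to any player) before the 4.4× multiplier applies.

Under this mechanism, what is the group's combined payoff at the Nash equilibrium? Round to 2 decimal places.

The effective private return per unit is now 4.4 × 1.62 / 6 = 1.1880 > 1, so every player's dominant strategy flips to full contribution.
So the Nash equilibrium is full contribution by all 6; the group earns 4.4 × 1.62 × 300 = 2138.40.

2138.40 gold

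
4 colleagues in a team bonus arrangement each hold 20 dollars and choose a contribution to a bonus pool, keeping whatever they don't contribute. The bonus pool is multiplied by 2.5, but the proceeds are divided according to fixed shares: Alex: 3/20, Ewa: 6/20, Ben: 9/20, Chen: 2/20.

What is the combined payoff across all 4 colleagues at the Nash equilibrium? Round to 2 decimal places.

110.00 dollars

A player with share s gets back 2.5·s per unit contributed, so full contribution is dominant for anyone with s > 1/2.5 = 0.4000 and zero contribution is dominant for anyone below.
Only Ben (9/20) clears that bar, contributing 20; the remaining 3 contribute 0. Total contributed: 20.
The bonus pool pays out 2.5 × 20 = 50.00 in total (split across the unequal shares, but the aggregate is all that matters for the group sum).
The 3 free-riders keep 20 each, adding 60. Group total = 60 + 50.00 = 110.00.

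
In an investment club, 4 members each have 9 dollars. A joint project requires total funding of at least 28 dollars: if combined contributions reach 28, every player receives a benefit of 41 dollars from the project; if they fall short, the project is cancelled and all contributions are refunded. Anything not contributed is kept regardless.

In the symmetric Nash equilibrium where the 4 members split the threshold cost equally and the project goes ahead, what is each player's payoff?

43 dollars

Equal share of the threshold: 28/4 = 7.
At this profile no one gains by cutting their contribution: any cut drops the total below 28, the project is cancelled, contributions are refunded, and the deviator ends with 9, which is less than 9 − 7 + 41 = 43. Contributing more than 7 just wastes the excess. So contributing exactly 7 is a best response.
Each player's payoff: 9 − 7 + 41 = 43.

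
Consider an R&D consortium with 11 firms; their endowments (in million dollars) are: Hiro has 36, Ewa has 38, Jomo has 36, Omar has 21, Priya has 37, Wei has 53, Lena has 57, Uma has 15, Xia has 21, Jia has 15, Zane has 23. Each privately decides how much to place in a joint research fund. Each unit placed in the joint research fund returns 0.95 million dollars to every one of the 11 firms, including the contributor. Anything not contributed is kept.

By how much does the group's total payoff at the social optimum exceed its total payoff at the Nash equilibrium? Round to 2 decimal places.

The private return per contributed unit is 0.95 < 1 for everyone, so the Nash equilibrium is zero contribution and the group total is Σ E_j = 36 + 38 + 36 + 21 + 37 + 53 + 57 + 15 + 21 + 15 + 23 = 352.
Each contributed unit returns 10.450 to the group, so the social optimum is full contribution by everyone: group total = 10.450 × 352 = 3678.40.
Efficiency loss = (10.450 − 1) × 352 = 3326.40.

3326.40 million dollars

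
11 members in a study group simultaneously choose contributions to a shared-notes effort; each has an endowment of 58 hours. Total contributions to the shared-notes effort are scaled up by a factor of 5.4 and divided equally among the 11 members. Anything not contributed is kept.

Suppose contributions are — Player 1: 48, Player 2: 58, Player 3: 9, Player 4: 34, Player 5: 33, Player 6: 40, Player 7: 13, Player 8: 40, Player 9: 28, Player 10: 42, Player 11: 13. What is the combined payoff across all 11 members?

2213.20 hours

Total contributed: 48 + 58 + 9 + 34 + 33 + 40 + 13 + 40 + 28 + 42 + 13 = 358; total kept: 11 × 58 − 358 = 280.
The shared-notes effort pays out 5.4 × 358 = 1933.20 in aggregate.
Group total = 280 + 1933.20 = 2213.20.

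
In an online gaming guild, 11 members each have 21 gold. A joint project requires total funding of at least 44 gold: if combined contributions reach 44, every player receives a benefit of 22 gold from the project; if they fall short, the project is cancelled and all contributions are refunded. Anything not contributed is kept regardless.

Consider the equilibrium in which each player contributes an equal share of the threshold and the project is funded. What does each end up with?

Equal share of the threshold: 44/11 = 4.
At this profile no one gains by cutting their contribution: any cut drops the total below 44, the project is cancelled, contributions are refunded, and the deviator ends with 21, which is less than 21 − 4 + 22 = 39. Contributing more than 4 just wastes the excess. So contributing exactly 4 is a best response.
Each player's payoff: 21 − 4 + 22 = 39.

39 gold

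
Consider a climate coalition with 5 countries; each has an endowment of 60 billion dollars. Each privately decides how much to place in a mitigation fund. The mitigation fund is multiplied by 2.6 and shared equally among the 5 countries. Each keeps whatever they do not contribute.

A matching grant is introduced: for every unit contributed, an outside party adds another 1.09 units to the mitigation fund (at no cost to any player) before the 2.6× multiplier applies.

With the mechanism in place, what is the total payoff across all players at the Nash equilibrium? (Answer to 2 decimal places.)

1630.20 billion dollars

Under the mechanism each unit contributed yields 2.6 × 2.09 / 5 = 1.0868 back to its contributor per unit of net cost, which exceeds 1, making full contribution the dominant choice for everyone.
At the Nash equilibrium everyone contributes 60. Group total payoff = 2.6 × 2.09 × 300 = 1630.20.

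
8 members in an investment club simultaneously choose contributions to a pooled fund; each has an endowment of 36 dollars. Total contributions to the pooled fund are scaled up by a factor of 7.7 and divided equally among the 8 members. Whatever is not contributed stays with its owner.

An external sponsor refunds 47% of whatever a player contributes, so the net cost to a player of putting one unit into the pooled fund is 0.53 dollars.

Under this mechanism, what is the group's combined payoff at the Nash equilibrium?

2352.96 dollars

Under the mechanism each unit contributed yields (7.7/8) / 0.53 = 1.8160 back to its contributor per unit of net cost, which exceeds 1, making full contribution the dominant choice for everyone.
So the Nash equilibrium is full contribution by all 8; the group earns 8 × (36 × 0.47 + 7.7 × 36) = 2352.96.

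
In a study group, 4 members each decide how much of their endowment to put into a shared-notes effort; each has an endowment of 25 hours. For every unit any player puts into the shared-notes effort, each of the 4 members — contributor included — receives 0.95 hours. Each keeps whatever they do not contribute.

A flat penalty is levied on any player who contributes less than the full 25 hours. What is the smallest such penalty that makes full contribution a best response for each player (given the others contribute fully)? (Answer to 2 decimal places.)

Given the others contribute fully, the best deviation is to contribute 0 (any partial contribution still incurs the fine and gives up units whose private return 0.95 is below 1).
Deviating from 25 to 0 saves 25 hours but forfeits the deviator's share of the drop in the shared-notes effort: 0.95 × 25 = 23.75.
So the deviation gain is 25 − 23.75 = 1.25, and the fine must be at least 1.25 hours to wipe it out.

1.25 hours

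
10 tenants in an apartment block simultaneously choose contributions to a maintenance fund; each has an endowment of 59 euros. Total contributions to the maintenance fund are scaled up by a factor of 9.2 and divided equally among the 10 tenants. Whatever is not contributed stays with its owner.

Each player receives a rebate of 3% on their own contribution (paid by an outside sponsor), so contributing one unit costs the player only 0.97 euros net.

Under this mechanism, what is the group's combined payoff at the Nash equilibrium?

With the mechanism, a contributed unit returns (9.2/10) / 0.97 = 0.9485 per unit of net cost — still below 1 — so contributing 0 remains dominant for every player.
At the Nash equilibrium no one contributes; group total payoff = 10 × 59 = 590.

590.00 euros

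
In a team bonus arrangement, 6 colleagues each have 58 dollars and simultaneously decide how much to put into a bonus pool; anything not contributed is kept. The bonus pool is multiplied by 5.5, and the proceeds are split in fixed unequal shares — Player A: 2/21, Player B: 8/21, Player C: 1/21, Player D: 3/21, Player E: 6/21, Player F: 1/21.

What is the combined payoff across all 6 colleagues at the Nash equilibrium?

A player with share s gets back 5.5·s per unit contributed, so full contribution is dominant for anyone with s > 1/5.5 = 0.1818 and zero contribution is dominant for anyone below.
Player B and Player E clear that bar, contributing 58 each; the remaining 4 contribute 0. Total contributed: 116.
The bonus pool pays out 5.5 × 116 = 638.00 in total (split across the unequal shares, but the aggregate is all that matters for the group sum).
The 4 free-riders keep 58 each, adding 232. Group total = 232 + 638.00 = 870.00.

870.00 dollars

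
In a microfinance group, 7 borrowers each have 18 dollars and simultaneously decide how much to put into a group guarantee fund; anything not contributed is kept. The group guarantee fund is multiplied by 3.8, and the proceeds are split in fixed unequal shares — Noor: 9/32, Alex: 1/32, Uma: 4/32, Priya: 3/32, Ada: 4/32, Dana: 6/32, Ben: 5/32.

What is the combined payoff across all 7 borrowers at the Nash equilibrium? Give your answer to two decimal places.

176.40 dollars

A player with share s gets back 3.8·s per unit contributed, so full contribution is dominant for anyone with s > 1/3.8 = 0.2632 and zero contribution is dominant for anyone below.
Noor alone (share 9/32) is above the threshold, contributing 18; the remaining 6 contribute 0. Total contributed: 18.
The group guarantee fund pays out 3.8 × 18 = 68.40 in total (split across the unequal shares, but the aggregate is all that matters for the group sum).
The 6 free-riders keep 18 each, adding 108. Group total = 108 + 68.40 = 176.40.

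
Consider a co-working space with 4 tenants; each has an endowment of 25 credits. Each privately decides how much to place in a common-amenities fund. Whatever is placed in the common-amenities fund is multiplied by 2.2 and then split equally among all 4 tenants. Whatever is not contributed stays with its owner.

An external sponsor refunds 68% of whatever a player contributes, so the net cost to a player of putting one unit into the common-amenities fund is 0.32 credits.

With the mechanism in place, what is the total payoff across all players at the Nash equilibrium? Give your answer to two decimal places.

288.00 credits

With the mechanism, a contributed unit returns (2.2/4) / 0.32 = 1.7188 per unit of net cost to the contributor — now above 1 — so contributing fully is weakly dominant for every player.
At the Nash equilibrium everyone contributes 25. Group total payoff = 4 × (25 × 0.68 + 2.2 × 25) = 288.00.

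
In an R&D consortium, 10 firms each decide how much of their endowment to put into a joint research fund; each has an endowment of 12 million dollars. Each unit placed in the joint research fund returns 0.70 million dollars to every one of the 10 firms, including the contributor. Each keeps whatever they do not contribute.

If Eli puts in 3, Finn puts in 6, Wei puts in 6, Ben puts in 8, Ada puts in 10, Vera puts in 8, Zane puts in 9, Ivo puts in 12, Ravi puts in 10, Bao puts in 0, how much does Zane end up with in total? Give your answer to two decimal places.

Total contributed: 3 + 6 + 6 + 8 + 10 + 8 + 9 + 12 + 10 + 0 = 72.
Each receives 0.70 × 72 = 50.40 from the joint research fund.
Zane keeps 12 − 9 = 3, so Zane's payoff is 3 + 50.40 = 53.40.

53.40 million dollars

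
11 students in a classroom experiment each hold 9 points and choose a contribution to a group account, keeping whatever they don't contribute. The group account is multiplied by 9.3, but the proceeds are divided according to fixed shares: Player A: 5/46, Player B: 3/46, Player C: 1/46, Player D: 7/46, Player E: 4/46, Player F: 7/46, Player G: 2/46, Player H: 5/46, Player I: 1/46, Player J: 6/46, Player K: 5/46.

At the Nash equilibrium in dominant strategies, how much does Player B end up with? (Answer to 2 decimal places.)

For player j, contributing a unit is worthwhile iff 9.3 × (j's share) ≥ 1, i.e. iff j's share is at least 0.1075.
The shares above 0.1075 belong to Player A, Player D, Player F, Player H, Player J and Player K, contributing 9 each; the remaining 5 contribute 0. Total contributed: 54.
Player B keeps 9 and receives 9.3 × 54 × 3/46 = 32.75 from the group account, for a payoff of 41.75.

41.75 points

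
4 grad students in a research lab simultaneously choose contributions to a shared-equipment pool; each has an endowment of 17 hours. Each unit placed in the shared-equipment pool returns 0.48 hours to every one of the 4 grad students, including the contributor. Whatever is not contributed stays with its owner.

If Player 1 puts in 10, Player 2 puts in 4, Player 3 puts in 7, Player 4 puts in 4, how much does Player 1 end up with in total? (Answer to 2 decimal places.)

19.00 hours

Total contributed: 10 + 4 + 7 + 4 = 25.
Each receives 0.48 × 25 = 12.00 from the shared-equipment pool.
Player 1 keeps 17 − 10 = 7, so Player 1's payoff is 7 + 12.00 = 19.00.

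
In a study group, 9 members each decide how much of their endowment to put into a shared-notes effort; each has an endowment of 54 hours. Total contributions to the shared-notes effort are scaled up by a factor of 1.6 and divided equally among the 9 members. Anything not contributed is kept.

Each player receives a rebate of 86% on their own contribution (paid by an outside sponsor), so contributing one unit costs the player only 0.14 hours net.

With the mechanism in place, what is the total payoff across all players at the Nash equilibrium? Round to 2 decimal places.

1195.56 hours

With the mechanism, a contributed unit returns (1.6/9) / 0.14 = 1.2698 per unit of net cost to the contributor — now above 1 — so contributing fully is weakly dominant for every player.
So the Nash equilibrium is full contribution by all 9; the group earns 9 × (54 × 0.86 + 1.6 × 54) = 1195.56.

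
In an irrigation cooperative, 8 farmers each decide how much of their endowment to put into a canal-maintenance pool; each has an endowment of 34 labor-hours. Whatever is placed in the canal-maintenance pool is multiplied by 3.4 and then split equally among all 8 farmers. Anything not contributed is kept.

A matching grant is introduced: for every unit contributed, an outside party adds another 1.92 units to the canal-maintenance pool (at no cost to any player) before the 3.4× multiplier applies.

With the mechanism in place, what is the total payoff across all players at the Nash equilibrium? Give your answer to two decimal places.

2700.42 labor-hours

The effective private return per unit is now 3.4 × 2.92 / 8 = 1.2410 > 1, so every player's dominant strategy flips to full contribution.
So the Nash equilibrium is full contribution by all 8; the group earns 3.4 × 2.92 × 272 = 2700.42.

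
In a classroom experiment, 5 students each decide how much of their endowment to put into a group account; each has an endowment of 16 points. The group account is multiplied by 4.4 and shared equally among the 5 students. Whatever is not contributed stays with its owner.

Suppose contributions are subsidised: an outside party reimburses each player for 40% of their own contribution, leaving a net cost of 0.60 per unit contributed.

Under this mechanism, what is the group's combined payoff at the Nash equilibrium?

The effective private return per unit is now (4.4/5) / 0.60 = 1.4667 > 1, so every player's dominant strategy flips to full contribution.
At the Nash equilibrium everyone contributes 16. Group total payoff = 5 × (16 × 0.40 + 4.4 × 16) = 384.00.

384.00 points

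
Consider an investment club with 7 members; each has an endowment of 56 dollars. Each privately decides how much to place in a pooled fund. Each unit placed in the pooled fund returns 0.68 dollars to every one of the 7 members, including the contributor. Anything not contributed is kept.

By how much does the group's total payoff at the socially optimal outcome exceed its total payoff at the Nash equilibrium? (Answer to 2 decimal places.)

The private return per contributed unit is 0.68 < 1, so contributing 0 is dominant for every player. At the Nash equilibrium everyone keeps their 56, and the group total is 7 × 56 = 392.
Each contributed unit returns 4.760 to the group as a whole (0.68 to each of 7 players), which exceeds 1, so the social optimum is full contribution: group total = 4.760 × 392 = 1865.92.
Efficiency loss = 1865.92 − 392 = 1473.92.

1473.92 dollars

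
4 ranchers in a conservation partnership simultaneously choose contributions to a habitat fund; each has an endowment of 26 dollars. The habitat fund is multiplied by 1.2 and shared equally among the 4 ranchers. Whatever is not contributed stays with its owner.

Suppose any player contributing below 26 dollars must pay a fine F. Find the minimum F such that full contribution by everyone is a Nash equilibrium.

18.20 dollars

Given the others contribute fully, the best deviation is to contribute 0 (any partial contribution still incurs the fine and gives up units whose private return 0.3000 is below 1).
Deviating from 26 to 0 saves 26 dollars but forfeits the deviator's share of the drop in the habitat fund: 1.2/4 × 26 = 7.80.
So the deviation gain is 26 − 7.80 = 18.20, and the fine must be at least 18.20 dollars to wipe it out.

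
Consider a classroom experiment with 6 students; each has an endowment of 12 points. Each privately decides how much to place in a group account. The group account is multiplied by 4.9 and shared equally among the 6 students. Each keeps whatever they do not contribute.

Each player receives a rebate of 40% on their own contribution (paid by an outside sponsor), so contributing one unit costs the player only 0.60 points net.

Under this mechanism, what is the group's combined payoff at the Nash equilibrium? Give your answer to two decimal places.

381.60 points

Under the mechanism each unit contributed yields (4.9/6) / 0.60 = 1.3611 back to its contributor per unit of net cost, which exceeds 1, making full contribution the dominant choice for everyone.
At the Nash equilibrium everyone contributes 12. Group total payoff = 6 × (12 × 0.40 + 4.9 × 12) = 381.60.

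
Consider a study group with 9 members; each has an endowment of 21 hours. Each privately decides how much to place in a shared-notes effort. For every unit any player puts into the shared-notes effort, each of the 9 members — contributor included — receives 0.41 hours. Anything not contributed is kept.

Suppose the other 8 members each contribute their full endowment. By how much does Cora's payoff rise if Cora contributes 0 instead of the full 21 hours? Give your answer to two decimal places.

Switching from a contribution of 21 to 0 lets Cora keep an extra 21 hours, but lowers the shared-notes effort by 21, which costs Cora their own share of that drop: 0.41 × 21 = 8.61.
Net gain = 21 − 8.61 = 12.39. The private return per contributed unit (0.41) is below 1, so free-riding is indeed the best response regardless of what the others do.

12.39 hours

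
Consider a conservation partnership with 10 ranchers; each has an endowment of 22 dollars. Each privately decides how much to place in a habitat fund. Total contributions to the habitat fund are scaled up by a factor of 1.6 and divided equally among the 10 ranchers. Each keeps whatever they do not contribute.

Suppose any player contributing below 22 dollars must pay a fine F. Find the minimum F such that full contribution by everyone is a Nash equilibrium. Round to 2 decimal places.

18.48 dollars

Given the others contribute fully, the best deviation is to contribute 0 (any partial contribution still incurs the fine and gives up units whose private return 0.1600 is below 1).
Deviating from 22 to 0 saves 22 dollars but forfeits the deviator's share of the drop in the habitat fund: 1.6/10 × 22 = 3.52.
So the deviation gain is 22 − 3.52 = 18.48, and the fine must be at least 18.48 dollars to wipe it out.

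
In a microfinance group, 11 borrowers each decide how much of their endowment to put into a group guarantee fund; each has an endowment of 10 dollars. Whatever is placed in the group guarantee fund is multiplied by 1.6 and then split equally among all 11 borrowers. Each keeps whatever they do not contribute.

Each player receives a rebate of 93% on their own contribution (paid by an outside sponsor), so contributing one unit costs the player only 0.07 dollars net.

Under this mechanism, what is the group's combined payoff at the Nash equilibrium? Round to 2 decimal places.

278.30 dollars

The effective private return per unit is now (1.6/11) / 0.07 = 2.0779 > 1, so every player's dominant strategy flips to full contribution.
So the Nash equilibrium is full contribution by all 11; the group earns 11 × (10 × 0.93 + 1.6 × 10) = 278.30.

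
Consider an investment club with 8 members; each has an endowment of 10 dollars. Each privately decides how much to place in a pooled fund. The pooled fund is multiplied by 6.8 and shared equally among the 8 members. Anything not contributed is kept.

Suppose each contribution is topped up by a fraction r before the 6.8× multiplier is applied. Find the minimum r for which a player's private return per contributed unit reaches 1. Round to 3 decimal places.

With matching at rate r, one contributed unit becomes (1 + r) in the pooled fund and returns 6.8 × (1 + r) / 8 to the contributor.
Setting this equal to 1: 1 + r = 8/6.8 = 1.1765.
So the minimum matching rate is r = 1.1765 − 1 = 0.176.

0.176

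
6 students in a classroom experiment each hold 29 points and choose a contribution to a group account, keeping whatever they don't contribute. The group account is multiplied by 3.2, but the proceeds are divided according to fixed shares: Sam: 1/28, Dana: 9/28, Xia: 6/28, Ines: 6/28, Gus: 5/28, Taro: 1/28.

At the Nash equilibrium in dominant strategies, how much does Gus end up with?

A player with share s gets back 3.2·s per unit contributed, so full contribution is dominant for anyone with s > 1/3.2 = 0.3125 and zero contribution is dominant for anyone below.
Dana alone (share 9/28) is above the threshold, contributing 29; the remaining 5 contribute 0. Total contributed: 29.
Gus keeps 29 and receives 3.2 × 29 × 5/28 = 16.57 from the group account, for a payoff of 45.57.

45.57 points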